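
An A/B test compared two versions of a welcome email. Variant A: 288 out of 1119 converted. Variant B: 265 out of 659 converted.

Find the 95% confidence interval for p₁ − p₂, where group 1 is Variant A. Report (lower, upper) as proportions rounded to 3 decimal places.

(-0.190, -0.099)

First, p̂₁ = 288/1119 = 0.2574; p̂₂ = 265/659 = 0.4021.
The two standard errors are √(0.2574×0.7426/1119) = 0.01307 and √(0.4021×0.5979/659) = 0.01910.
Because the samples are independent, SE_diff = √(0.01307² + 0.01910²) = 0.02314.
Using z* = 1.960 for 95%, ME = 1.960 × 0.02314 = 0.04535.
p̂₁ − p̂₂ = -0.1447; interval -0.1447 ± 0.04535 gives (-0.190, -0.099).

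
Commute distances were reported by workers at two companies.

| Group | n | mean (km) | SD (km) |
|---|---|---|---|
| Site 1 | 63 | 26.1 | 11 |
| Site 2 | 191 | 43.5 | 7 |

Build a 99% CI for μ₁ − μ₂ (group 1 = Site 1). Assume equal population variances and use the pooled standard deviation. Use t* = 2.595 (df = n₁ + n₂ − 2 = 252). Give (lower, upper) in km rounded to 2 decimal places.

(-20.48, -14.32)

Pooled variance s_p² = [62·11² + 190·7²] / (63+191−2) = 66.7143, so s_p = 8.1679.
SE_diff = s_p·√(1/n₁ + 1/n₂) = 8.1679·√(1/63 + 1/191) = 1.1867.
t* = 2.595; margin = 2.595 × 1.1867 = 3.0795.
Difference = 26.1 − 43.5 = -17.4000.
-17.4000 ± 3.0795 → (-20.48, -14.32).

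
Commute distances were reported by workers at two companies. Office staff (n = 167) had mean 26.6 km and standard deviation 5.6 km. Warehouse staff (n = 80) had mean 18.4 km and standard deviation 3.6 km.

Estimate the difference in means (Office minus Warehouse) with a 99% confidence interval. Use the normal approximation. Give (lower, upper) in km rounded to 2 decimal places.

Standard errors of each mean: 5.6/√167 = 0.4333 and 3.6/√80 = 0.4025.
SE(x̄₁ − x̄₂) = √(0.4333² + 0.4025²) = 0.5914 for independent samples with unequal variances.
With z* = 2.576, the margin is 2.576 × 0.5914 = 1.5234.
x̄₁ − x̄₂ = 26.6 − 18.4 = 8.2000; the interval is 8.2000 ± 1.5234 = (6.68, 9.72).

(6.68, 9.72)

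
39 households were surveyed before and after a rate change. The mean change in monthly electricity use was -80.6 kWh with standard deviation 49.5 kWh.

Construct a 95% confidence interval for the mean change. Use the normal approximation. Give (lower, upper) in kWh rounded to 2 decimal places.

Paired design: SE = s_d/√n = 49.5/√39 = 7.9263.
z* = 1.960; margin of error = 1.960 × 7.9263 = 15.5355.
-80.6 ± 15.5355 → (-96.14, -65.06).

(-96.14, -65.06)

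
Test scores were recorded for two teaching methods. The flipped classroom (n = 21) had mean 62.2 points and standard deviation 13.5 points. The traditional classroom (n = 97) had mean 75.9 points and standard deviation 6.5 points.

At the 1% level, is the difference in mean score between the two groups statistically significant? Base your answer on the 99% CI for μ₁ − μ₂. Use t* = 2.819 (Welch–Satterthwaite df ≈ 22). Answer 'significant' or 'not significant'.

significant

SE₁ = s₁/√n₁ = 13.5/√21 = 2.9459; SE₂ = 6.5/√97 = 0.6600.
Independent samples, unequal variances: SE_diff = √(SE₁² + SE₂²) = √(8.67832681 + 0.4356) = 3.0189.
t* = 2.819, so margin of error = 2.819 × 3.0189 = 8.5103.
Difference in means = 62.2 − 75.9 = -13.7000.
-13.7000 ± 8.5103 → (-22.2103, -5.1897).
The interval (-22.2103, -5.1897) does not contain 0, so the difference is significant.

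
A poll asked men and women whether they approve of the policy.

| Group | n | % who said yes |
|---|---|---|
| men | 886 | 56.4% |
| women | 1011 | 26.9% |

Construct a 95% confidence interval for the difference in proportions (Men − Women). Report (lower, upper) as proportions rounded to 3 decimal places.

Each SE is √(p̂(1−p̂)/n): √(0.5640·0.4360/886) = 0.01666 and √(0.2690·0.7310/1011) = 0.01395.
SE(p̂₁ − p̂₂) = √(SE₁² + SE₂²) = √(0.0002775556 + 0.0001946025) = 0.02173, since the two samples are independent.
At 95% confidence z* = 1.960; margin = 1.960 × 0.02173 = 0.04259.
The difference is 0.5640 − 0.2690 = 0.2950, so the interval is 0.2950 ± 0.04259 = (0.252, 0.338).

(0.252, 0.338)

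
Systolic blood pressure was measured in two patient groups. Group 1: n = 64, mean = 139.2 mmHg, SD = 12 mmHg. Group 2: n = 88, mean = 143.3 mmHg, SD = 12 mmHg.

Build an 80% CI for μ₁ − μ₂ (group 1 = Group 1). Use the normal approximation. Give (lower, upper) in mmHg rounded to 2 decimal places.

(-6.63, -1.57)

Per-group SEs: s₁/√n₁ = 12/√64 = 1.5000, s₂/√n₂ = 12/√88 = 1.2792.
Unpooled SE of the difference: √(2.25 + 1.63635264) = 1.9714.
Margin of error = z* · SE = 1.282 × 1.9714 = 2.5273.
x̄₁ − x̄₂ = 139.2 − 143.3 = -4.1000.
CI: -4.1000 ± 2.5273 = (-6.63, -1.57).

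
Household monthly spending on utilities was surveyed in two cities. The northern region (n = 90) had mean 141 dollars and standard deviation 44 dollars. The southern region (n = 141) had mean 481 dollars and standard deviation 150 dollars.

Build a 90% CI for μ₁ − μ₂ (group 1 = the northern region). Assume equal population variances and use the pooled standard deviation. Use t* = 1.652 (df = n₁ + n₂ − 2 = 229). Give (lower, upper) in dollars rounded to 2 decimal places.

(-366.85, -313.15)

Pooled variance s_p² = [89·44² + 140·150²] / (90+141−2) = 14507.8777, so s_p = 120.4487.
SE_diff = s_p·√(1/n₁ + 1/n₂) = 120.4487·√(1/90 + 1/141) = 16.2509.
t* = 1.652; margin = 1.652 × 16.2509 = 26.8465.
Difference = 141 − 481 = -340.0000.
-340.0000 ± 26.8465 → (-366.85, -313.15).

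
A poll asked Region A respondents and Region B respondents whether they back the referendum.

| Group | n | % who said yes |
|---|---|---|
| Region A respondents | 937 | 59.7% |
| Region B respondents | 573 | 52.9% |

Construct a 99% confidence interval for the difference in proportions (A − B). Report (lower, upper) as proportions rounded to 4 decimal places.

(0.0003, 0.1357)

SE₁ = √(p̂₁(1−p̂₁)/n₁) = √(0.5970·0.4030/937) = 0.01602; SE₂ = √(0.5290·0.4710/573) = 0.02085.
Independent samples: SE of the difference = √(SE₁² + SE₂²) = √(0.0002566404 + 0.0004347225) = 0.02629.
z* for 99% confidence is 2.576, so the margin of error is 2.576 × 0.02629 = 0.06772.
Point estimate p̂₁ − p̂₂ = 0.5970 − 0.5290 = 0.0680.
0.0680 ± 0.06772 → (0.0003, 0.1357).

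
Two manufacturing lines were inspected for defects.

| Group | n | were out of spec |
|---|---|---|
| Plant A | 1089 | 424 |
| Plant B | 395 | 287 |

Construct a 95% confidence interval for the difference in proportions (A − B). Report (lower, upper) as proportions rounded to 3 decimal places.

p̂₁ = 424/1089 = 0.3893 and p̂₂ = 287/395 = 0.7266.
SE₁ = √(p̂₁(1−p̂₁)/n₁) = √(0.3893·0.6107/1089) = 0.01478; SE₂ = √(0.7266·0.2734/395) = 0.02243.
Independent samples: SE of the difference = √(SE₁² + SE₂²) = √(0.0002184484 + 0.0005031049) = 0.02686.
z* for 95% confidence is 1.960, so the margin of error is 1.960 × 0.02686 = 0.05265.
Point estimate p̂₁ − p̂₂ = 0.3893 − 0.7266 = -0.3373.
-0.3373 ± 0.05265 → (-0.390, -0.285).

(-0.390, -0.285)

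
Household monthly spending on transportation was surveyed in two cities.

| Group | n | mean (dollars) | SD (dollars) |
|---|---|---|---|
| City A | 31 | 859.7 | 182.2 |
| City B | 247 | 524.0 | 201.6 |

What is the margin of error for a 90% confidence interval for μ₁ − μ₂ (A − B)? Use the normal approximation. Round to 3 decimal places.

57.819

Standard errors of each mean: 182.2/√31 = 32.7241 and 201.6/√247 = 12.8275.
SE(x̄₁ − x̄₂) = √(32.7241² + 12.8275²) = 35.1484 for independent samples with unequal variances.
With z* = 1.645, the margin is 1.645 × 35.1484 = 57.8191.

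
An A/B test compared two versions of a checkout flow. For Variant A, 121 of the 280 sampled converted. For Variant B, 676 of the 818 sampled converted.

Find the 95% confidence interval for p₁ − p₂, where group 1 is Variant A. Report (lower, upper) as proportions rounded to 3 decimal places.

(-0.458, -0.331)

p̂₁ = 121/280 = 0.4321 and p̂₂ = 676/818 = 0.8264.
SE₁ = √(p̂₁(1−p̂₁)/n₁) = √(0.4321·0.5679/280) = 0.02960; SE₂ = √(0.8264·0.1736/818) = 0.01324.
Independent samples: SE of the difference = √(SE₁² + SE₂²) = √(0.00087616 + 0.0001752976) = 0.03243.
z* for 95% confidence is 1.960, so the margin of error is 1.960 × 0.03243 = 0.06356.
Point estimate p̂₁ − p̂₂ = 0.4321 − 0.8264 = -0.3943.
-0.3943 ± 0.06356 → (-0.458, -0.331).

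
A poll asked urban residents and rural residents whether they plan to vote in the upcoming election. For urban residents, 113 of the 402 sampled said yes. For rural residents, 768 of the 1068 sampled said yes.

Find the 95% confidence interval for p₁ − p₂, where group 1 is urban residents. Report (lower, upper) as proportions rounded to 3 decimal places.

(-0.490, -0.386)

p̂₁ = 113/402 = 0.2811 and p̂₂ = 768/1068 = 0.7191.
SE₁ = √(p̂₁(1−p̂₁)/n₁) = √(0.2811·0.7189/402) = 0.02242; SE₂ = √(0.7191·0.2809/1068) = 0.01375.
Independent samples: SE of the difference = √(SE₁² + SE₂²) = √(0.0005026564 + 0.0001890625) = 0.02630.
z* for 95% confidence is 1.960, so the margin of error is 1.960 × 0.02630 = 0.05155.
Point estimate p̂₁ − p̂₂ = 0.2811 − 0.7191 = -0.4380.
-0.4380 ± 0.05155 → (-0.490, -0.386).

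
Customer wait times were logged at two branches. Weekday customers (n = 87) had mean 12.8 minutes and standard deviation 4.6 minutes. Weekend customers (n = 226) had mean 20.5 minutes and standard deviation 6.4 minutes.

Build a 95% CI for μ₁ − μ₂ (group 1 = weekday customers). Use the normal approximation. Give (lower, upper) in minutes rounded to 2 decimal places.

Per-group SEs: s₁/√n₁ = 4.6/√87 = 0.4932, s₂/√n₂ = 6.4/√226 = 0.4257.
Unpooled SE of the difference: √(0.24324624 + 0.18122049) = 0.6515.
Margin of error = z* · SE = 1.960 × 0.6515 = 1.2769.
x̄₁ − x̄₂ = 12.8 − 20.5 = -7.7000.
CI: -7.7000 ± 1.2769 = (-8.98, -6.42).

(-8.98, -6.42)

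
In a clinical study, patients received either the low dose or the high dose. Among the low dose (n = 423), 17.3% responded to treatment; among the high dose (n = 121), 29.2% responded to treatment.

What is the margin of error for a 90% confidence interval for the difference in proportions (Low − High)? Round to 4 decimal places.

0.0744

Each SE is √(p̂(1−p̂)/n): √(0.1730·0.8270/423) = 0.01839 and √(0.2920·0.7080/121) = 0.04133.
SE(p̂₁ − p̂₂) = √(SE₁² + SE₂²) = √(0.0003381921 + 0.0017081689) = 0.04524, since the two samples are independent.
At 90% confidence z* = 1.645; margin = 1.645 × 0.04524 = 0.07442.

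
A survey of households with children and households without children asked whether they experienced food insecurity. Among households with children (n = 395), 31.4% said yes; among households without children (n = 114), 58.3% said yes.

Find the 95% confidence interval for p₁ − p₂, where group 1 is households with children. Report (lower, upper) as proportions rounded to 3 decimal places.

(-0.370, -0.168)

SE₁ = √(p̂₁(1−p̂₁)/n₁) = √(0.3140·0.6860/395) = 0.02335; SE₂ = √(0.5830·0.4170/114) = 0.04618.
Independent samples: SE of the difference = √(SE₁² + SE₂²) = √(0.0005452225 + 0.0021325924) = 0.05175.
z* for 95% confidence is 1.960, so the margin of error is 1.960 × 0.05175 = 0.10143.
Point estimate p̂₁ − p̂₂ = 0.3140 − 0.5830 = -0.2690.
-0.2690 ± 0.10143 → (-0.370, -0.168).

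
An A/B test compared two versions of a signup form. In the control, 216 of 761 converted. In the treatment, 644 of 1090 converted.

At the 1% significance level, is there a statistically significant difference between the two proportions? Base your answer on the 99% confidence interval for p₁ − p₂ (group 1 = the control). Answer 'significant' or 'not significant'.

significant

First, p̂₁ = 216/761 = 0.2838; p̂₂ = 644/1090 = 0.5908.
The two standard errors are √(0.2838×0.7162/761) = 0.01634 and √(0.5908×0.4092/1090) = 0.01489.
Because the samples are independent, SE_diff = √(0.01634² + 0.01489²) = 0.02211.
Using z* = 2.576 for 99%, ME = 2.576 × 0.02211 = 0.05696.
p̂₁ − p̂₂ = -0.3070; interval -0.3070 ± 0.05696 gives (-0.36396, -0.25004).
The interval (-0.36396, -0.25004) does not contain 0, so the difference is significant.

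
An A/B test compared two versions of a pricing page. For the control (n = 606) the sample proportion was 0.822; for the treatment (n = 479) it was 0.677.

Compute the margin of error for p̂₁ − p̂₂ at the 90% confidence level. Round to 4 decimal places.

0.0435

The two standard errors are √(0.8220×0.1780/606) = 0.01554 and √(0.6770×0.3230/479) = 0.02137.
Because the samples are independent, SE_diff = √(0.01554² + 0.02137²) = 0.02642.
Using z* = 1.645 for 90%, ME = 1.645 × 0.02642 = 0.04346.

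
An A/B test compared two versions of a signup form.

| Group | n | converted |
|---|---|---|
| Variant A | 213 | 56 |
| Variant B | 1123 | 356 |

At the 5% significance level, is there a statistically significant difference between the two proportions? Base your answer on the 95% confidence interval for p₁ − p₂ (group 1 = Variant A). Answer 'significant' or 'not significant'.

First, p̂₁ = 56/213 = 0.2629; p̂₂ = 356/1123 = 0.3170.
The two standard errors are √(0.2629×0.7371/213) = 0.03016 and √(0.3170×0.6830/1123) = 0.01389.
Because the samples are independent, SE_diff = √(0.03016² + 0.01389²) = 0.03320.
Using z* = 1.960 for 95%, ME = 1.960 × 0.03320 = 0.06507.
p̂₁ − p̂₂ = -0.0541; interval -0.0541 ± 0.06507 gives (-0.11917, 0.01097).
The interval (-0.11917, 0.01097) contains 0, so the difference is not significant.

not significant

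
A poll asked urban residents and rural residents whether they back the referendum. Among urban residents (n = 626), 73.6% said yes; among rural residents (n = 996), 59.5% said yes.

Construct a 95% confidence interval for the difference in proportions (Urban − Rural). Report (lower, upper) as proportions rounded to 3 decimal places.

(0.095, 0.187)

The two standard errors are √(0.7360×0.2640/626) = 0.01762 and √(0.5950×0.4050/996) = 0.01555.
Because the samples are independent, SE_diff = √(0.01762² + 0.01555²) = 0.02350.
Using z* = 1.960 for 95%, ME = 1.960 × 0.02350 = 0.04606.
p̂₁ − p̂₂ = 0.1410; interval 0.1410 ± 0.04606 gives (0.095, 0.187).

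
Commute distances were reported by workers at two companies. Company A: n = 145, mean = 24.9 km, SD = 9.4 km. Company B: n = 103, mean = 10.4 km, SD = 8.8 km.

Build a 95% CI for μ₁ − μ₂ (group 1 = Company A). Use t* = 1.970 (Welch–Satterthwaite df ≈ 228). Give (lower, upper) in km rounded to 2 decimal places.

(12.20, 16.80)

Standard errors of each mean: 9.4/√145 = 0.7806 and 8.8/√103 = 0.8671.
SE(x̄₁ − x̄₂) = √(0.7806² + 0.8671²) = 1.1667 for independent samples with unequal variances.
With t* = 1.970, the margin is 1.970 × 1.1667 = 2.2984.
x̄₁ − x̄₂ = 24.9 − 10.4 = 14.5000; the interval is 14.5000 ± 2.2984 = (12.20, 16.80).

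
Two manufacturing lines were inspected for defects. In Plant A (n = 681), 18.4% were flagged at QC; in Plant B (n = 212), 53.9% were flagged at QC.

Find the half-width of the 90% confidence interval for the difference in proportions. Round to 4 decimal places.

0.0614

Each SE is √(p̂(1−p̂)/n): √(0.1840·0.8160/681) = 0.01485 and √(0.5390·0.4610/212) = 0.03424.
SE(p̂₁ − p̂₂) = √(SE₁² + SE₂²) = √(0.0002205225 + 0.0011723776) = 0.03732, since the two samples are independent.
At 90% confidence z* = 1.645; margin = 1.645 × 0.03732 = 0.06139.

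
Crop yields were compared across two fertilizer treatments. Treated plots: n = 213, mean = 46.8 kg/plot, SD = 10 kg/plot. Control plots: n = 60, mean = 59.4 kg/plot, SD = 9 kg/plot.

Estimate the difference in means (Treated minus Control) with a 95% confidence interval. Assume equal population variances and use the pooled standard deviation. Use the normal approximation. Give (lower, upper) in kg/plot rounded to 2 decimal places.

(-15.40, -9.80)

s_p = √[((n₁−1)s₁² + (n₂−1)s₂²)/(n₁+n₂−2)] = √[(212·10² + 59·9²)/271] = 9.7910.
SE = 9.7910·√(1/213 + 1/60) = 1.4310.
With z* = 1.960, margin = 1.960 × 1.4310 = 2.8048.
x̄₁ − x̄₂ = 46.8 − 59.4 = -12.6000; interval -12.6000 ± 2.8048 = (-15.40, -9.80).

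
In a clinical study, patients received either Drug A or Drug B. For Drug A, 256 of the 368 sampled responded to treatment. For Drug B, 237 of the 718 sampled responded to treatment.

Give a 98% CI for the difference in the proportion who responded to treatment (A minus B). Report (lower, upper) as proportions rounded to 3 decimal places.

(0.296, 0.435)

First, p̂₁ = 256/368 = 0.6957; p̂₂ = 237/718 = 0.3301.
The two standard errors are √(0.6957×0.3043/368) = 0.02398 and √(0.3301×0.6699/718) = 0.01755.
Because the samples are independent, SE_diff = √(0.02398² + 0.01755²) = 0.02972.
Using z* = 2.326 for 98%, ME = 2.326 × 0.02972 = 0.06913.
p̂₁ − p̂₂ = 0.3656; interval 0.3656 ± 0.06913 gives (0.296, 0.435).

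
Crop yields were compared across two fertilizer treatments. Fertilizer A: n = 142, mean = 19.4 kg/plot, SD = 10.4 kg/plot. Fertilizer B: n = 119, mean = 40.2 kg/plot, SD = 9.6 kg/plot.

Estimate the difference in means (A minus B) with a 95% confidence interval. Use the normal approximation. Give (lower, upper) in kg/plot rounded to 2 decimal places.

Standard errors of each mean: 10.4/√142 = 0.8727 and 9.6/√119 = 0.8800.
SE(x̄₁ − x̄₂) = √(0.8727² + 0.8800²) = 1.2394 for independent samples with unequal variances.
With z* = 1.960, the margin is 1.960 × 1.2394 = 2.4292.
x̄₁ − x̄₂ = 19.4 − 40.2 = -20.8000; the interval is -20.8000 ± 2.4292 = (-23.23, -18.37).

(-23.23, -18.37)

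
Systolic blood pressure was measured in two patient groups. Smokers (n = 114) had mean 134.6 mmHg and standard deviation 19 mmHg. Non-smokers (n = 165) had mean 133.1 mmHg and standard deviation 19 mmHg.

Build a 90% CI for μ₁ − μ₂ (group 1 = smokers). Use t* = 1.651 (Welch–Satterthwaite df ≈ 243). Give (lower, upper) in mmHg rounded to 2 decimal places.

SE₁ = s₁/√n₁ = 19/√114 = 1.7795; SE₂ = 19/√165 = 1.4791.
Independent samples, unequal variances: SE_diff = √(SE₁² + SE₂²) = √(3.16662025 + 2.18773681) = 2.3139.
t* = 1.651, so margin of error = 1.651 × 2.3139 = 3.8202.
Difference in means = 134.6 − 133.1 = 1.5000.
1.5000 ± 3.8202 → (-2.32, 5.32).

(-2.32, 5.32)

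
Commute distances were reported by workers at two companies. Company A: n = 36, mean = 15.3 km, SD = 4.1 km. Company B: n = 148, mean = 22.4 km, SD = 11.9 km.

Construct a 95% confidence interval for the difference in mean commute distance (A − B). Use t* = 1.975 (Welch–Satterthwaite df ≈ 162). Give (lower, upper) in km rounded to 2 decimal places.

(-9.46, -4.74)

Per-group SEs: s₁/√n₁ = 4.1/√36 = 0.6833, s₂/√n₂ = 11.9/√148 = 0.9782.
Unpooled SE of the difference: √(0.46689889 + 0.95687524) = 1.1932.
Margin of error = t* · SE = 1.975 × 1.1932 = 2.3566.
x̄₁ − x̄₂ = 15.3 − 22.4 = -7.1000.
CI: -7.1000 ± 2.3566 = (-9.46, -4.74).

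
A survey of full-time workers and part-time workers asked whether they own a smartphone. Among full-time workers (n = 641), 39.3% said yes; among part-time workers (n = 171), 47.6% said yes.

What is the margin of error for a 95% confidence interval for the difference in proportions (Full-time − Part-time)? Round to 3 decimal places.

0.084

Each SE is √(p̂(1−p̂)/n): √(0.3930·0.6070/641) = 0.01929 and √(0.4760·0.5240/171) = 0.03819.
SE(p̂₁ − p̂₂) = √(SE₁² + SE₂²) = √(0.0003721041 + 0.0014584761) = 0.04279, since the two samples are independent.
At 95% confidence z* = 1.960; margin = 1.960 × 0.04279 = 0.08387.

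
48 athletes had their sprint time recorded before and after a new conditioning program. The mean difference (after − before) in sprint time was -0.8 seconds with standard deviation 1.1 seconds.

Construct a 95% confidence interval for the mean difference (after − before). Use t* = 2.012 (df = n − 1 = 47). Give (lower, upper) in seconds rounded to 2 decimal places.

This is a matched-pairs design, so SE = s_d/√n = 1.1/√48 = 0.1588.
Margin = 2.012 × 0.1588 = 0.3195; the interval is -0.8 ± 0.3195 = (-1.12, -0.48).

(-1.12, -0.48)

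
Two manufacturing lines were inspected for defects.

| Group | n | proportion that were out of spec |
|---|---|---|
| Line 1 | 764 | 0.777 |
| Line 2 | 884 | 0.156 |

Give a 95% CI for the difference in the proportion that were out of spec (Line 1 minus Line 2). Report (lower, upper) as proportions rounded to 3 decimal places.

The two standard errors are √(0.7770×0.2230/764) = 0.01506 and √(0.1560×0.8440/884) = 0.01220.
Because the samples are independent, SE_diff = √(0.01506² + 0.01220²) = 0.01938.
Using z* = 1.960 for 95%, ME = 1.960 × 0.01938 = 0.03798.
p̂₁ − p̂₂ = 0.6210; interval 0.6210 ± 0.03798 gives (0.583, 0.659).

(0.583, 0.659)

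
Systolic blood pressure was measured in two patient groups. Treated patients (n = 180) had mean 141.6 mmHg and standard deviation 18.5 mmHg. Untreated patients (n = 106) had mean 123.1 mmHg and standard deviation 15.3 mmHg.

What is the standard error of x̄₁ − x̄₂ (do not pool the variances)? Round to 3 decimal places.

Per-group SEs: s₁/√n₁ = 18.5/√180 = 1.3789, s₂/√n₂ = 15.3/√106 = 1.4861.
Unpooled SE of the difference: √(1.90136521 + 2.20849321) = 2.0273.

2.027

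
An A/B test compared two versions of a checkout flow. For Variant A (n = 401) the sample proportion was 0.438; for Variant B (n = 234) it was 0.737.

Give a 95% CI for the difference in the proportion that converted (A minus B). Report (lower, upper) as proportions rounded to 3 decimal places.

(-0.373, -0.225)

SE₁ = √(p̂₁(1−p̂₁)/n₁) = √(0.4380·0.5620/401) = 0.02478; SE₂ = √(0.7370·0.2630/234) = 0.02878.
Independent samples: SE of the difference = √(SE₁² + SE₂²) = √(0.0006140484 + 0.0008282884) = 0.03798.
z* for 95% confidence is 1.960, so the margin of error is 1.960 × 0.03798 = 0.07444.
Point estimate p̂₁ − p̂₂ = 0.4380 − 0.7370 = -0.2990.
-0.2990 ± 0.07444 → (-0.373, -0.225).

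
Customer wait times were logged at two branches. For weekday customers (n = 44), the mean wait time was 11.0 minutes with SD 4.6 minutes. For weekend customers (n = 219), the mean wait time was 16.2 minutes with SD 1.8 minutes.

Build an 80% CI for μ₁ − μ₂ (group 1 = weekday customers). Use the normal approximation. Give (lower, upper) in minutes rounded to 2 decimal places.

Per-group SEs: s₁/√n₁ = 4.6/√44 = 0.6935, s₂/√n₂ = 1.8/√219 = 0.1216.
Unpooled SE of the difference: √(0.48094225 + 0.01478656) = 0.7041.
Margin of error = z* · SE = 1.282 × 0.7041 = 0.9027.
x̄₁ − x̄₂ = 11.0 − 16.2 = -5.2000.
CI: -5.2000 ± 0.9027 = (-6.10, -4.30).

(-6.10, -4.30)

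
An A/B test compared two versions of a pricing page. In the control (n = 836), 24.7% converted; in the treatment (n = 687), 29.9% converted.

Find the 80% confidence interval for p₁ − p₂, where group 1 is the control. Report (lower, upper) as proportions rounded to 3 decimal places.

SE₁ = √(p̂₁(1−p̂₁)/n₁) = √(0.2470·0.7530/836) = 0.01492; SE₂ = √(0.2990·0.7010/687) = 0.01747.
Independent samples: SE of the difference = √(SE₁² + SE₂²) = √(0.0002226064 + 0.0003052009) = 0.02297.
z* for 80% confidence is 1.282, so the margin of error is 1.282 × 0.02297 = 0.02945.
Point estimate p̂₁ − p̂₂ = 0.2470 − 0.2990 = -0.0520.
-0.0520 ± 0.02945 → (-0.081, -0.023).

(-0.081, -0.023)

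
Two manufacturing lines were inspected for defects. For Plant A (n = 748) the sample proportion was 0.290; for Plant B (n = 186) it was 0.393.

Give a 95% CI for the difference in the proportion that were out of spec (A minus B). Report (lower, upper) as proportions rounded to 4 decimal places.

The two standard errors are √(0.2900×0.7100/748) = 0.01659 and √(0.3930×0.6070/186) = 0.03581.
Because the samples are independent, SE_diff = √(0.01659² + 0.03581²) = 0.03947.
Using z* = 1.960 for 95%, ME = 1.960 × 0.03947 = 0.07736.
p̂₁ − p̂₂ = -0.1030; interval -0.1030 ± 0.07736 gives (-0.1804, -0.0256).

(-0.1804, -0.0256)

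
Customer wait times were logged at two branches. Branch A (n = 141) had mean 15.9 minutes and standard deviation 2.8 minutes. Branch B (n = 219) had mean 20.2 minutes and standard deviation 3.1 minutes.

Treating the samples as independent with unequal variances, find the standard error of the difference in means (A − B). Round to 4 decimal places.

0.3154

Standard errors of each mean: 2.8/√141 = 0.2358 and 3.1/√219 = 0.2095.
SE(x̄₁ − x̄₂) = √(0.2358² + 0.2095²) = 0.3154 for independent samples with unequal variances.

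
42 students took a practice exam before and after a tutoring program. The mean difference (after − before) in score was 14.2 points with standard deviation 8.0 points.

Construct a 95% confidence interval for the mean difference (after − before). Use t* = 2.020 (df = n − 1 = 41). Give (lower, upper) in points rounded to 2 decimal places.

(11.71, 16.69)

Paired design: SE = s_d/√n = 8.0/√42 = 1.2344.
t* = 2.020; margin of error = 2.020 × 1.2344 = 2.4935.
14.2 ± 2.4935 → (11.71, 16.69).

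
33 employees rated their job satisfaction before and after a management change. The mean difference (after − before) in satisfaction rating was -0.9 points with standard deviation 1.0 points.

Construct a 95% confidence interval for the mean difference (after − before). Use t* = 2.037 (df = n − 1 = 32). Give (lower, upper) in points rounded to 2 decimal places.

(-1.25, -0.55)

This is a matched-pairs design, so SE = s_d/√n = 1.0/√33 = 0.1741.
Margin = 2.037 × 0.1741 = 0.3546; the interval is -0.9 ± 0.3546 = (-1.25, -0.55).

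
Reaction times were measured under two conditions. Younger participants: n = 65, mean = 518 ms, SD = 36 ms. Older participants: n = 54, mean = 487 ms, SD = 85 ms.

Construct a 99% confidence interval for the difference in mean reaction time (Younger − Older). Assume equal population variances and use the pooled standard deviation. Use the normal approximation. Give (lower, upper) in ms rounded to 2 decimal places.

(1.07, 60.93)

Pooled variance s_p² = [64·36² + 53·85²] / (65+54−2) = 3981.7863, so s_p = 63.1014.
SE_diff = s_p·√(1/n₁ + 1/n₂) = 63.1014·√(1/65 + 1/54) = 11.6187.
z* = 2.576; margin = 2.576 × 11.6187 = 29.9298.
Difference = 518 − 487 = 31.0000.
31.0000 ± 29.9298 → (1.07, 60.93).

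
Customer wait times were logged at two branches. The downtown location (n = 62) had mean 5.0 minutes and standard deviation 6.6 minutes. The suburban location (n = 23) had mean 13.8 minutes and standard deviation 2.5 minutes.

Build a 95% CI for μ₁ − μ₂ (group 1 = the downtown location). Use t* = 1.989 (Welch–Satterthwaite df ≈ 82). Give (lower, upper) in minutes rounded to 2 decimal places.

(-10.76, -6.84)

Per-group SEs: s₁/√n₁ = 6.6/√62 = 0.8382, s₂/√n₂ = 2.5/√23 = 0.5213.
Unpooled SE of the difference: √(0.70257924 + 0.27175369) = 0.9871.
Margin of error = t* · SE = 1.989 × 0.9871 = 1.9633.
x̄₁ − x̄₂ = 5.0 − 13.8 = -8.8000.
CI: -8.8000 ± 1.9633 = (-10.76, -6.84).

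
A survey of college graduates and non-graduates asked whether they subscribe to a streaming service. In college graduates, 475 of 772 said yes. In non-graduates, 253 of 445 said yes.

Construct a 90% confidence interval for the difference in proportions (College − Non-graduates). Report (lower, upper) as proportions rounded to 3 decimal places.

(-0.001, 0.095)

p̂₁ = 475/772 = 0.6153 and p̂₂ = 253/445 = 0.5685.
SE₁ = √(p̂₁(1−p̂₁)/n₁) = √(0.6153·0.3847/772) = 0.01751; SE₂ = √(0.5685·0.4315/445) = 0.02348.
Independent samples: SE of the difference = √(SE₁² + SE₂²) = √(0.0003066001 + 0.0005513104) = 0.02929.
z* for 90% confidence is 1.645, so the margin of error is 1.645 × 0.02929 = 0.04818.
Point estimate p̂₁ − p̂₂ = 0.6153 − 0.5685 = 0.0468.
0.0468 ± 0.04818 → (-0.001, 0.095).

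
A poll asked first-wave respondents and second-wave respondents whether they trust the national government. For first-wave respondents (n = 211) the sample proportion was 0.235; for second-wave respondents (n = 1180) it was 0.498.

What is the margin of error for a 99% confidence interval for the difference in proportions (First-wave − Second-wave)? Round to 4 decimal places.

0.0840

The two standard errors are √(0.2350×0.7650/211) = 0.02919 and √(0.4980×0.5020/1180) = 0.01456.
Because the samples are independent, SE_diff = √(0.02919² + 0.01456²) = 0.03262.
Using z* = 2.576 for 99%, ME = 2.576 × 0.03262 = 0.08403.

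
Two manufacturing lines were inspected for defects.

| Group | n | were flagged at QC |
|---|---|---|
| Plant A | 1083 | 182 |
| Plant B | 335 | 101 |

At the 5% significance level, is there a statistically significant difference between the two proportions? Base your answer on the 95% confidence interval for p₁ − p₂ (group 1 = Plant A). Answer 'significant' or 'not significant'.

Sample proportions: 182/1083 = 0.1681, 101/335 = 0.3015.
Each SE is √(p̂(1−p̂)/n): √(0.1681·0.8319/1083) = 0.01136 and √(0.3015·0.6985/335) = 0.02507.
SE(p̂₁ − p̂₂) = √(SE₁² + SE₂²) = √(0.0001290496 + 0.0006285049) = 0.02752, since the two samples are independent.
At 95% confidence z* = 1.960; margin = 1.960 × 0.02752 = 0.05394.
The difference is 0.1681 − 0.3015 = -0.1334, so the interval is -0.1334 ± 0.05394 = (-0.18734, -0.07946).
The interval (-0.18734, -0.07946) does not contain 0, so the difference is significant.

significant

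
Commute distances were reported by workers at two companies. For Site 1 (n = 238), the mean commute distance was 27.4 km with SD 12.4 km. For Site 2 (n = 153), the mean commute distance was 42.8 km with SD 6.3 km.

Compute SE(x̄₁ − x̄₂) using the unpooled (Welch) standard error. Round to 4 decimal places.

SE₁ = s₁/√n₁ = 12.4/√238 = 0.8038; SE₂ = 6.3/√153 = 0.5093.
Independent samples, unequal variances: SE_diff = √(SE₁² + SE₂²) = √(0.64609444 + 0.25938649) = 0.9516.

0.9516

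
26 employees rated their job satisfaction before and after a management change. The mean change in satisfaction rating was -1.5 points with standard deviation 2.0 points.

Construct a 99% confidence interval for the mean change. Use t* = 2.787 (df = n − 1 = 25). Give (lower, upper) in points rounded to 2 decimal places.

Paired design: SE = s_d/√n = 2.0/√26 = 0.3922.
t* = 2.787; margin of error = 2.787 × 0.3922 = 1.0931.
-1.5 ± 1.0931 → (-2.59, -0.41).

(-2.59, -0.41)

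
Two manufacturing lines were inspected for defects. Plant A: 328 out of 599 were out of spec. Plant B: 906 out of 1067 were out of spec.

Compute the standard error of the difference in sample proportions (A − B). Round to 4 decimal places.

p̂₁ = 328/599 = 0.5476 and p̂₂ = 906/1067 = 0.8491.
SE₁ = √(p̂₁(1−p̂₁)/n₁) = √(0.5476·0.4524/599) = 0.02034; SE₂ = √(0.8491·0.1509/1067) = 0.01096.
Independent samples: SE of the difference = √(SE₁² + SE₂²) = √(0.0004137156 + 0.0001201216) = 0.02310.

0.0231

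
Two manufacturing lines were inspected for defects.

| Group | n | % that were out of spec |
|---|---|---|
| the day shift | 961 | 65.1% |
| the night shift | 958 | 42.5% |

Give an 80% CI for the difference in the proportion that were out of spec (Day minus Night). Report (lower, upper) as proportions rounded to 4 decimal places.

(0.1976, 0.2544)

The two standard errors are √(0.6510×0.3490/961) = 0.01538 and √(0.4250×0.5750/958) = 0.01597.
Because the samples are independent, SE_diff = √(0.01538² + 0.01597²) = 0.02217.
Using z* = 1.282 for 80%, ME = 1.282 × 0.02217 = 0.02842.
p̂₁ − p̂₂ = 0.2260; interval 0.2260 ± 0.02842 gives (0.1976, 0.2544).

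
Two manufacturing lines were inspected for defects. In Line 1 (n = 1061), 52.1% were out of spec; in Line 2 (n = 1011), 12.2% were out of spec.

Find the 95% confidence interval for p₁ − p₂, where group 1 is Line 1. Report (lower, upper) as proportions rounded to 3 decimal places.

(0.363, 0.435)

The two standard errors are √(0.5210×0.4790/1061) = 0.01534 and √(0.1220×0.8780/1011) = 0.01029.
Because the samples are independent, SE_diff = √(0.01534² + 0.01029²) = 0.01847.
Using z* = 1.960 for 95%, ME = 1.960 × 0.01847 = 0.03620.
p̂₁ − p̂₂ = 0.3990; interval 0.3990 ± 0.03620 gives (0.363, 0.435).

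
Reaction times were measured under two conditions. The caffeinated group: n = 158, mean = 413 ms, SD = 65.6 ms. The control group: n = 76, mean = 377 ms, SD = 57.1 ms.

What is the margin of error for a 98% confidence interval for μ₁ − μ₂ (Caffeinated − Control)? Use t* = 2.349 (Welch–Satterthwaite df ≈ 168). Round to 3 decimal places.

Per-group SEs: s₁/√n₁ = 65.6/√158 = 5.2189, s₂/√n₂ = 57.1/√76 = 6.5498.
Unpooled SE of the difference: √(27.23691721 + 42.89988004) = 8.3748.
Margin of error = t* · SE = 2.349 × 8.3748 = 19.6724.

19.672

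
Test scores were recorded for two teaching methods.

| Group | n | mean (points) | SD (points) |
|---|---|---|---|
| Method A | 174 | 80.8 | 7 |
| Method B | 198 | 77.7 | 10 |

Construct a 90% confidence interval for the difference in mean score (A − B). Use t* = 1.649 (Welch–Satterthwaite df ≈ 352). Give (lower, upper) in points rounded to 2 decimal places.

SE₁ = s₁/√n₁ = 7/√174 = 0.5307; SE₂ = 10/√198 = 0.7107.
Independent samples, unequal variances: SE_diff = √(SE₁² + SE₂²) = √(0.28164249 + 0.50509449) = 0.8870.
t* = 1.649, so margin of error = 1.649 × 0.8870 = 1.4627.
Difference in means = 80.8 − 77.7 = 3.1000.
3.1000 ± 1.4627 → (1.64, 4.56).

(1.64, 4.56)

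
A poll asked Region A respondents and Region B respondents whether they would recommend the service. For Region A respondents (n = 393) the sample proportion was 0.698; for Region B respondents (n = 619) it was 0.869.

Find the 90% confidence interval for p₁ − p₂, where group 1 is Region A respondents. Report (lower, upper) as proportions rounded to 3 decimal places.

SE₁ = √(p̂₁(1−p̂₁)/n₁) = √(0.6980·0.3020/393) = 0.02316; SE₂ = √(0.8690·0.1310/619) = 0.01356.
Independent samples: SE of the difference = √(SE₁² + SE₂²) = √(0.0005363856 + 0.0001838736) = 0.02684.
z* for 90% confidence is 1.645, so the margin of error is 1.645 × 0.02684 = 0.04415.
Point estimate p̂₁ − p̂₂ = 0.6980 − 0.8690 = -0.1710.
-0.1710 ± 0.04415 → (-0.215, -0.127).

(-0.215, -0.127)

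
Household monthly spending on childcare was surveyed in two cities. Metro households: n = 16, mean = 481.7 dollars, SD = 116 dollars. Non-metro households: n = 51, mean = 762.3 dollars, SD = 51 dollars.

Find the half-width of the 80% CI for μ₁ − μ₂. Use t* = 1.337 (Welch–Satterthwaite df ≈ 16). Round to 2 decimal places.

39.93

Per-group SEs: s₁/√n₁ = 116/√16 = 29.0000, s₂/√n₂ = 51/√51 = 7.1414.
Unpooled SE of the difference: √(841.0 + 50.99959396) = 29.8664.
Margin of error = t* · SE = 1.337 × 29.8664 = 39.9314.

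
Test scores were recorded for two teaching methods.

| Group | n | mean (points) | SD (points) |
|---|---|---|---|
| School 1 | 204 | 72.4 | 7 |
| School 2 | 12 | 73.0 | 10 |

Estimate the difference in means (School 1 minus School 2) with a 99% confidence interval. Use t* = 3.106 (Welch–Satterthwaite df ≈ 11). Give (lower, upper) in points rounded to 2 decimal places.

Per-group SEs: s₁/√n₁ = 7/√204 = 0.4901, s₂/√n₂ = 10/√12 = 2.8868.
Unpooled SE of the difference: √(0.24019801 + 8.33361424) = 2.9281.
Margin of error = t* · SE = 3.106 × 2.9281 = 9.0947.
x̄₁ − x̄₂ = 72.4 − 73.0 = -0.6000.
CI: -0.6000 ± 9.0947 = (-9.69, 8.49).

(-9.69, 8.49)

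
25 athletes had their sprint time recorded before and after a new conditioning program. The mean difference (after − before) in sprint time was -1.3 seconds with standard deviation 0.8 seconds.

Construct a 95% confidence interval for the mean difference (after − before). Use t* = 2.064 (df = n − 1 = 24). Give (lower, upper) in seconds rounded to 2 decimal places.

This is a matched-pairs design, so SE = s_d/√n = 0.8/√25 = 0.1600.
Margin = 2.064 × 0.1600 = 0.3302; the interval is -1.3 ± 0.3302 = (-1.63, -0.97).

(-1.63, -0.97)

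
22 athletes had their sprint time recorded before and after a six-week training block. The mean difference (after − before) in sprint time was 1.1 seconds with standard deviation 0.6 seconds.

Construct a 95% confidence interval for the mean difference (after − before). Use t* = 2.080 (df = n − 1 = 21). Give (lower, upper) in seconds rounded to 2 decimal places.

This is a matched-pairs design, so SE = s_d/√n = 0.6/√22 = 0.1279.
Margin = 2.080 × 0.1279 = 0.2660; the interval is 1.1 ± 0.2660 = (0.83, 1.37).

(0.83, 1.37)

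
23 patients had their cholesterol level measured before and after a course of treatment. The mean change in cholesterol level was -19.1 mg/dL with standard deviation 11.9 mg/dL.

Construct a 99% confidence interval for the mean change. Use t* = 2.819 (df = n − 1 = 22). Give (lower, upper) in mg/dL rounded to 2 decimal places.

This is a matched-pairs design, so SE = s_d/√n = 11.9/√23 = 2.4813.
Margin = 2.819 × 2.4813 = 6.9948; the interval is -19.1 ± 6.9948 = (-26.09, -12.11).

(-26.09, -12.11)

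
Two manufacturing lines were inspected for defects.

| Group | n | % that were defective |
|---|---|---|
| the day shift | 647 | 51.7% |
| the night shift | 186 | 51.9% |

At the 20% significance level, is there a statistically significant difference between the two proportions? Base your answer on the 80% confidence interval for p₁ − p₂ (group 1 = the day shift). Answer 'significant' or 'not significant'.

The two standard errors are √(0.5170×0.4830/647) = 0.01965 and √(0.5190×0.4810/186) = 0.03664.
Because the samples are independent, SE_diff = √(0.01965² + 0.03664²) = 0.04158.
Using z* = 1.282 for 80%, ME = 1.282 × 0.04158 = 0.05331.
p̂₁ − p̂₂ = -0.0020; interval -0.0020 ± 0.05331 gives (-0.05531, 0.05131).
The interval (-0.05531, 0.05131) contains 0, so the difference is not significant.

not significant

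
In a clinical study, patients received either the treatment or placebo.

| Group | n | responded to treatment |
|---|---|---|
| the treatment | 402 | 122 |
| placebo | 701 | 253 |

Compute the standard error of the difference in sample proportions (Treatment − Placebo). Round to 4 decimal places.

0.0292

p̂₁ = 122/402 = 0.3035 and p̂₂ = 253/701 = 0.3609.
SE₁ = √(p̂₁(1−p̂₁)/n₁) = √(0.3035·0.6965/402) = 0.02293; SE₂ = √(0.3609·0.6391/701) = 0.01814.
Independent samples: SE of the difference = √(SE₁² + SE₂²) = √(0.0005257849 + 0.0003290596) = 0.02924.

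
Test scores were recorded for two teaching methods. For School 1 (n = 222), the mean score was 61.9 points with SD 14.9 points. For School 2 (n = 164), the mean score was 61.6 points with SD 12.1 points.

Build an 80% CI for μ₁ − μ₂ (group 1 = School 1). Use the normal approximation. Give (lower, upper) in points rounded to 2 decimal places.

(-1.46, 2.06)

Standard errors of each mean: 14.9/√222 = 1.0000 and 12.1/√164 = 0.9449.
SE(x̄₁ − x̄₂) = √(1.0000² + 0.9449²) = 1.3758 for independent samples with unequal variances.
With z* = 1.282, the margin is 1.282 × 1.3758 = 1.7638.
x̄₁ − x̄₂ = 61.9 − 61.6 = 0.3000; the interval is 0.3000 ± 1.7638 = (-1.46, 2.06).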